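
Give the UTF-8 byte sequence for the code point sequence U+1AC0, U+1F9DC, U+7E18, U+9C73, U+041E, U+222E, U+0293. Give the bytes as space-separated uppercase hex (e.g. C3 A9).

U+1AC0: 3-byte form → E1 AB 80.
U+1F9DC: 4-byte form → F0 9F A7 9C.
U+7E18: 3-byte form → E7 B8 98.
U+9C73: 3-byte form → E9 B1 B3.
U+041E: 2-byte form → D0 9E.
U+222E: 3-byte form → E2 88 AE.
U+0293: 2-byte form → CA 93.
Concatenated (20 bytes): E1 AB 80 F0 9F A7 9C E7 B8 98 E9 B1 B3 D0 9E E2 88 AE CA 93.

E1 AB 80 F0 9F A7 9C E7 B8 98 E9 B1 B3 D0 9E E2 88 AE CA 93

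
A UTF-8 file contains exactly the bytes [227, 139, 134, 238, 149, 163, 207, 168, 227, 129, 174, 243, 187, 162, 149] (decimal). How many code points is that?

5

Byte at offset 0: 0xE3 = 11100011 → 3-byte char (#1). Advance 3.
Byte at offset 3: 0xEE = 11101110 → 3-byte char (#2). Advance 3.
Byte at offset 6: 0xCF = 11001111 → 2-byte char (#3). Advance 2.
Byte at offset 8: 0xE3 = 11100011 → 3-byte char (#4). Advance 3.
Byte at offset 11: 0xF3 = 11110011 → 4-byte char (#5). Advance 4.
Reached end at offset 15 after 5 code points.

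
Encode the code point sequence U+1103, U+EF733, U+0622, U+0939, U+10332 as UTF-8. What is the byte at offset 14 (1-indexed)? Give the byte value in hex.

1-indexed offset 14 is 0-indexed offset 13.
U+1103 → 3-byte form E1 84 83 at offsets 0–2.
U+EF733 → 4-byte form F3 AF 9C B3 at offsets 3–6.
U+0622 → 2-byte form D8 A2 at offsets 7–8.
U+0939 → 3-byte form E0 A4 B9 at offsets 9–11.
U+10332 → 4-byte form F0 90 8C B2 at offsets 12–15.
Offset 13 falls in char 5's range; it's byte 2 of F0 90 8C B2 = 0x90.

0x90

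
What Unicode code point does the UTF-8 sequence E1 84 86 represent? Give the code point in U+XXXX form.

Leading byte 0xE1 = 11100001 matches 1110xxxx → 3-byte sequence.
Byte 1: 0xE1 = 11100001, payload 0001 (4 bits).
Byte 2: 0x84 = 10000100 (10xxxxxx ✓), payload 000100.
Byte 3: 0x86 = 10000110 (10xxxxxx ✓), payload 000110.
Concatenate: 0001000100000110 = 0x1106 (16 bits → U+1106).

U+1106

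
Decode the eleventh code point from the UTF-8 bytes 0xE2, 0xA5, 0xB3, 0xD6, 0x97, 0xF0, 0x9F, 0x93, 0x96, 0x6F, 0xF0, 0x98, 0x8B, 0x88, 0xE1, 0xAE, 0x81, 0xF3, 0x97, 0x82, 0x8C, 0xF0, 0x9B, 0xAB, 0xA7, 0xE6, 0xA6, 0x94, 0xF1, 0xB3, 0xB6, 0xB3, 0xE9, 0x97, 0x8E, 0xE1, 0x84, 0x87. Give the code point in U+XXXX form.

U+95CE

Offset 0: leading byte 0xE2 = 11100010 → 3-byte char #1 = E2 A5 B3.
Offset 3: leading byte 0xD6 = 11010110 → 2-byte char #2 = D6 97.
Offset 5: leading byte 0xF0 = 11110000 → 4-byte char #3 = F0 9F 93 96.
Offset 9: leading byte 0x6F = 01101111 → 1-byte char #4 = 6F.
Offset 10: leading byte 0xF0 = 11110000 → 4-byte char #5 = F0 98 8B 88.
Offset 14: leading byte 0xE1 = 11100001 → 3-byte char #6 = E1 AE 81.
Offset 17: leading byte 0xF3 = 11110011 → 4-byte char #7 = F3 97 82 8C.
Offset 21: leading byte 0xF0 = 11110000 → 4-byte char #8 = F0 9B AB A7.
Offset 25: leading byte 0xE6 = 11100110 → 3-byte char #9 = E6 A6 94.
Offset 28: leading byte 0xF1 = 11110001 → 4-byte char #10 = F1 B3 B6 B3.
Offset 32: leading byte 0xE9 = 11101001 → 3-byte char #11 = E9 97 8E.
Leading byte 0xE9 = 11101001 matches 1110xxxx → 3-byte sequence.
Byte 1: 0xE9 = 11101001, payload 1001 (4 bits).
Byte 2: 0x97 = 10010111 (10xxxxxx ✓), payload 010111.
Byte 3: 0x8E = 10001110 (10xxxxxx ✓), payload 001110.
Concatenate: 1001010111001110 = 0x95CE (16 bits → U+95CE).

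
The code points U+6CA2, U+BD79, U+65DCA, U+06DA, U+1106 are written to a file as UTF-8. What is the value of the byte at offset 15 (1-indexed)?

0x86

1-indexed offset 15 is 0-indexed offset 14.
U+6CA2 → 3-byte form E6 B2 A2 at offsets 0–2.
U+BD79 → 3-byte form EB B5 B9 at offsets 3–5.
U+65DCA → 4-byte form F1 A5 B7 8A at offsets 6–9.
U+06DA → 2-byte form DB 9A at offsets 10–11.
U+1106 → 3-byte form E1 84 86 at offsets 12–14.
Offset 14 falls in char 5's range; it's byte 3 of E1 84 86 = 0x86.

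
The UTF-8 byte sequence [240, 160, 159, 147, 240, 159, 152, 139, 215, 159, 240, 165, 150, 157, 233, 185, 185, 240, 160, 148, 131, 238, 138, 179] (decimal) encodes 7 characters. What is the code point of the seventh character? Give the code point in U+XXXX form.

Offset 0: leading byte 0xF0 = 11110000 → 4-byte char #1 = F0 A0 9F 93.
Offset 4: leading byte 0xF0 = 11110000 → 4-byte char #2 = F0 9F 98 8B.
Offset 8: leading byte 0xD7 = 11010111 → 2-byte char #3 = D7 9F.
Offset 10: leading byte 0xF0 = 11110000 → 4-byte char #4 = F0 A5 96 9D.
Offset 14: leading byte 0xE9 = 11101001 → 3-byte char #5 = E9 B9 B9.
Offset 17: leading byte 0xF0 = 11110000 → 4-byte char #6 = F0 A0 94 83.
Offset 21: leading byte 0xEE = 11101110 → 3-byte char #7 = EE 8A B3.
Leading byte 0xEE = 11101110 matches 1110xxxx → 3-byte sequence.
Byte 1: 0xEE = 11101110, payload 1110 (4 bits).
Byte 2: 0x8A = 10001010 (10xxxxxx ✓), payload 001010.
Byte 3: 0xB3 = 10110011 (10xxxxxx ✓), payload 110011.
Concatenate: 1110001010110011 = 0xE2B3 (16 bits → U+E2B3).

U+E2B3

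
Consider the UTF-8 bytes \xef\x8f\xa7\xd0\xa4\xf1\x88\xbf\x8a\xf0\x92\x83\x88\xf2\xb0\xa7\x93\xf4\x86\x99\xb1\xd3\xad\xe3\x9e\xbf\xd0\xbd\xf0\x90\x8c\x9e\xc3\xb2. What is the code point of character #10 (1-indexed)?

U+1031E

Offset 0: leading byte 0xEF = 11101111 → 3-byte char #1 = EF 8F A7.
Offset 3: leading byte 0xD0 = 11010000 → 2-byte char #2 = D0 A4.
Offset 5: leading byte 0xF1 = 11110001 → 4-byte char #3 = F1 88 BF 8A.
Offset 9: leading byte 0xF0 = 11110000 → 4-byte char #4 = F0 92 83 88.
Offset 13: leading byte 0xF2 = 11110010 → 4-byte char #5 = F2 B0 A7 93.
Offset 17: leading byte 0xF4 = 11110100 → 4-byte char #6 = F4 86 99 B1.
Offset 21: leading byte 0xD3 = 11010011 → 2-byte char #7 = D3 AD.
Offset 23: leading byte 0xE3 = 11100011 → 3-byte char #8 = E3 9E BF.
Offset 26: leading byte 0xD0 = 11010000 → 2-byte char #9 = D0 BD.
Offset 28: leading byte 0xF0 = 11110000 → 4-byte char #10 = F0 90 8C 9E.
Leading byte 0xF0 = 11110000 matches 11110xxx → 4-byte sequence.
Byte 1: 0xF0 = 11110000, payload 000 (3 bits).
Byte 2: 0x90 = 10010000 (10xxxxxx ✓), payload 010000.
Byte 3: 0x8C = 10001100 (10xxxxxx ✓), payload 001100.
Byte 4: 0x9E = 10011110 (10xxxxxx ✓), payload 011110.
Concatenate: 000010000001100011110 = 0x1031E (21 bits → U+1031E).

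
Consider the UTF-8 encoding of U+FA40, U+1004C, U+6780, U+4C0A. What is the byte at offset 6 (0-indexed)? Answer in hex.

U+FA40 → 3-byte form EF A9 80 at offsets 0–2.
U+1004C → 4-byte form F0 90 81 8C at offsets 3–6.
Offset 6 falls in char 2's range; it's byte 4 of F0 90 81 8C = 0x8C.

0x8C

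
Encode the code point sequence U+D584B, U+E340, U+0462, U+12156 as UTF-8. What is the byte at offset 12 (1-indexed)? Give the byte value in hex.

1-indexed offset 12 is 0-indexed offset 11.
U+D584B → 4-byte form F3 95 A1 8B at offsets 0–3.
U+E340 → 3-byte form EE 8D 80 at offsets 4–6.
U+0462 → 2-byte form D1 A2 at offsets 7–8.
U+12156 → 4-byte form F0 92 85 96 at offsets 9–12.
Offset 11 falls in char 4's range; it's byte 3 of F0 92 85 96 = 0x85.

0x85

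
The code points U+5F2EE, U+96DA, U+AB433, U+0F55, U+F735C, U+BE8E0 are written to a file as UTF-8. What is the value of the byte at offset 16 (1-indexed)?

1-indexed offset 16 is 0-indexed offset 15.
U+5F2EE → 4-byte form F1 9F 8B AE at offsets 0–3.
U+96DA → 3-byte form E9 9B 9A at offsets 4–6.
U+AB433 → 4-byte form F2 AB 90 B3 at offsets 7–10.
U+0F55 → 3-byte form E0 BD 95 at offsets 11–13.
U+F735C → 4-byte form F3 B7 8D 9C at offsets 14–17.
Offset 15 falls in char 5's range; it's byte 2 of F3 B7 8D 9C = 0xB7.

0xB7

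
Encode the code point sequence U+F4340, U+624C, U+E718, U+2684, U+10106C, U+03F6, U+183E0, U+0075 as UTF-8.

F3 B4 8D 80 E6 89 8C EE 9C 98 E2 9A 84 F4 81 81 AC CF B6 F0 98 8F A0 75

U+F4340: 4-byte form → F3 B4 8D 80.
U+624C: 3-byte form → E6 89 8C.
U+E718: 3-byte form → EE 9C 98.
U+2684: 3-byte form → E2 9A 84.
U+10106C: 4-byte form → F4 81 81 AC.
U+03F6: 2-byte form → CF B6.
U+183E0: 4-byte form → F0 98 8F A0.
U+0075: 1-byte form → 75.
Concatenated (24 bytes): F3 B4 8D 80 E6 89 8C EE 9C 98 E2 9A 84 F4 81 81 AC CF B6 F0 98 8F A0 75.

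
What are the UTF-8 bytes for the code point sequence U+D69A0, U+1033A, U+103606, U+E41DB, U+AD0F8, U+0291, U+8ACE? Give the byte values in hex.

U+D69A0: 4-byte form → F3 96 A6 A0.
U+1033A: 4-byte form → F0 90 8C BA.
U+103606: 4-byte form → F4 83 98 86.
U+E41DB: 4-byte form → F3 A4 87 9B.
U+AD0F8: 4-byte form → F2 AD 83 B8.
U+0291: 2-byte form → CA 91.
U+8ACE: 3-byte form → E8 AB 8E.
Concatenated (25 bytes): F3 96 A6 A0 F0 90 8C BA F4 83 98 86 F3 A4 87 9B F2 AD 83 B8 CA 91 E8 AB 8E.

F3 96 A6 A0 F0 90 8C BA F4 83 98 86 F3 A4 87 9B F2 AD 83 B8 CA 91 E8 AB 8E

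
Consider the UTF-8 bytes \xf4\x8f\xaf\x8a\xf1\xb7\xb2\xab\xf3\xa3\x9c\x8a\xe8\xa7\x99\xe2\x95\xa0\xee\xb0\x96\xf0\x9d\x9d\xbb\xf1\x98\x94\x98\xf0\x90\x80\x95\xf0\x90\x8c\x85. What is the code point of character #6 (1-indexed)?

U+EC16

Offset 0: leading byte 0xF4 = 11110100 → 4-byte char #1 = F4 8F AF 8A.
Offset 4: leading byte 0xF1 = 11110001 → 4-byte char #2 = F1 B7 B2 AB.
Offset 8: leading byte 0xF3 = 11110011 → 4-byte char #3 = F3 A3 9C 8A.
Offset 12: leading byte 0xE8 = 11101000 → 3-byte char #4 = E8 A7 99.
Offset 15: leading byte 0xE2 = 11100010 → 3-byte char #5 = E2 95 A0.
Offset 18: leading byte 0xEE = 11101110 → 3-byte char #6 = EE B0 96.
Leading byte 0xEE = 11101110 matches 1110xxxx → 3-byte sequence.
Byte 1: 0xEE = 11101110, payload 1110 (4 bits).
Byte 2: 0xB0 = 10110000 (10xxxxxx ✓), payload 110000.
Byte 3: 0x96 = 10010110 (10xxxxxx ✓), payload 010110.
Concatenate: 1110110000010110 = 0xEC16 (16 bits → U+EC16).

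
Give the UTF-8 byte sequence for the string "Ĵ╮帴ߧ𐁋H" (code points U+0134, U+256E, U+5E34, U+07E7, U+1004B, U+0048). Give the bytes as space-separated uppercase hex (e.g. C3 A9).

U+0134: 2-byte form → C4 B4.
U+256E: 3-byte form → E2 95 AE.
U+5E34: 3-byte form → E5 B8 B4.
U+07E7: 2-byte form → DF A7.
U+1004B: 4-byte form → F0 90 81 8B.
U+0048: 1-byte form → 48.
Concatenated (15 bytes): C4 B4 E2 95 AE E5 B8 B4 DF A7 F0 90 81 8B 48.

C4 B4 E2 95 AE E5 B8 B4 DF A7 F0 90 81 8B 48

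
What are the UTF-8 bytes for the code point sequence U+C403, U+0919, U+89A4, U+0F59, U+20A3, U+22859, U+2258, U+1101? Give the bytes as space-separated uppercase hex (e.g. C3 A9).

U+C403: 3-byte form → EC 90 83.
U+0919: 3-byte form → E0 A4 99.
U+89A4: 3-byte form → E8 A6 A4.
U+0F59: 3-byte form → E0 BD 99.
U+20A3: 3-byte form → E2 82 A3.
U+22859: 4-byte form → F0 A2 A1 99.
U+2258: 3-byte form → E2 89 98.
U+1101: 3-byte form → E1 84 81.
Concatenated (25 bytes): EC 90 83 E0 A4 99 E8 A6 A4 E0 BD 99 E2 82 A3 F0 A2 A1 99 E2 89 98 E1 84 81.

EC 90 83 E0 A4 99 E8 A6 A4 E0 BD 99 E2 82 A3 F0 A2 A1 99 E2 89 98 E1 84 81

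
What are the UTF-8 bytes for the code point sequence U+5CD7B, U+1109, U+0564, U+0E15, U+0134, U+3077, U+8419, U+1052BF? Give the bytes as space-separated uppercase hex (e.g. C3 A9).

F1 9C B5 BB E1 84 89 D5 A4 E0 B8 95 C4 B4 E3 81 B7 E8 90 99 F4 85 8A BF

U+5CD7B: 4-byte form → F1 9C B5 BB.
U+1109: 3-byte form → E1 84 89.
U+0564: 2-byte form → D5 A4.
U+0E15: 3-byte form → E0 B8 95.
U+0134: 2-byte form → C4 B4.
U+3077: 3-byte form → E3 81 B7.
U+8419: 3-byte form → E8 90 99.
U+1052BF: 4-byte form → F4 85 8A BF.
Concatenated (24 bytes): F1 9C B5 BB E1 84 89 D5 A4 E0 B8 95 C4 B4 E3 81 B7 E8 90 99 F4 85 8A BF.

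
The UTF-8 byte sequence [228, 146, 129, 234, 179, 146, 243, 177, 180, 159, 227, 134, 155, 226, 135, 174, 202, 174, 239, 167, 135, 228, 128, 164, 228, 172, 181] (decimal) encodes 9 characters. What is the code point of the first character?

Offset 0: leading byte 0xE4 = 11100100 → 3-byte char #1 = E4 92 81.
Leading byte 0xE4 = 11100100 matches 1110xxxx → 3-byte sequence.
Byte 1: 0xE4 = 11100100, payload 0100 (4 bits).
Byte 2: 0x92 = 10010010 (10xxxxxx ✓), payload 010010.
Byte 3: 0x81 = 10000001 (10xxxxxx ✓), payload 000001.
Concatenate: 0100010010000001 = 0x4481 (16 bits → U+4481).

U+4481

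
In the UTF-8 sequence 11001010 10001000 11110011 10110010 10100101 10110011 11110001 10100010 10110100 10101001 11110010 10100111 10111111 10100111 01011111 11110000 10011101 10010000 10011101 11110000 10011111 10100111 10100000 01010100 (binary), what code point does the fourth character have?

U+A7FE7

Offset 0: leading byte 0xCA = 11001010 → 2-byte char #1 = CA 88.
Offset 2: leading byte 0xF3 = 11110011 → 4-byte char #2 = F3 B2 A5 B3.
Offset 6: leading byte 0xF1 = 11110001 → 4-byte char #3 = F1 A2 B4 A9.
Offset 10: leading byte 0xF2 = 11110010 → 4-byte char #4 = F2 A7 BF A7.
Leading byte 0xF2 = 11110010 matches 11110xxx → 4-byte sequence.
Byte 1: 0xF2 = 11110010, payload 010 (3 bits).
Byte 2: 0xA7 = 10100111 (10xxxxxx ✓), payload 100111.
Byte 3: 0xBF = 10111111 (10xxxxxx ✓), payload 111111.
Byte 4: 0xA7 = 10100111 (10xxxxxx ✓), payload 100111.
Concatenate: 010100111111111100111 = 0xA7FE7 (21 bits → U+A7FE7).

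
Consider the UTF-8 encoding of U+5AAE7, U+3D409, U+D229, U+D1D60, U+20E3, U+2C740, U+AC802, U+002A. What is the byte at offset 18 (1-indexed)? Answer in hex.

0xA3

1-indexed offset 18 is 0-indexed offset 17.
U+5AAE7 → 4-byte form F1 9A AB A7 at offsets 0–3.
U+3D409 → 4-byte form F0 BD 90 89 at offsets 4–7.
U+D229 → 3-byte form ED 88 A9 at offsets 8–10.
U+D1D60 → 4-byte form F3 91 B5 A0 at offsets 11–14.
U+20E3 → 3-byte form E2 83 A3 at offsets 15–17.
Offset 17 falls in char 5's range; it's byte 3 of E2 83 A3 = 0xA3.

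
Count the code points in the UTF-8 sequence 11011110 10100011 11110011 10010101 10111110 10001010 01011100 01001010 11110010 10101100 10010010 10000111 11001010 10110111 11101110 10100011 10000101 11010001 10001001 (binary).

Byte at offset 0: 0xDE = 11011110 → 2-byte char (#1). Advance 2.
Byte at offset 2: 0xF3 = 11110011 → 4-byte char (#2). Advance 4.
Byte at offset 6: 0x5C = 01011100 → 1-byte char (#3). Advance 1.
Byte at offset 7: 0x4A = 01001010 → 1-byte char (#4). Advance 1.
Byte at offset 8: 0xF2 = 11110010 → 4-byte char (#5). Advance 4.
Byte at offset 12: 0xCA = 11001010 → 2-byte char (#6). Advance 2.
Byte at offset 14: 0xEE = 11101110 → 3-byte char (#7). Advance 3.
Byte at offset 17: 0xD1 = 11010001 → 2-byte char (#8). Advance 2.
Reached end at offset 19 after 8 code points.

8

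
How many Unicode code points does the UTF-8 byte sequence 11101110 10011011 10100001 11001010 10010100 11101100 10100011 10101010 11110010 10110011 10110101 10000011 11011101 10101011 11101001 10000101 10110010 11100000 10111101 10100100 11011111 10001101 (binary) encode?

Byte at offset 0: 0xEE = 11101110 → 3-byte char (#1). Advance 3.
Byte at offset 3: 0xCA = 11001010 → 2-byte char (#2). Advance 2.
Byte at offset 5: 0xEC = 11101100 → 3-byte char (#3). Advance 3.
Byte at offset 8: 0xF2 = 11110010 → 4-byte char (#4). Advance 4.
Byte at offset 12: 0xDD = 11011101 → 2-byte char (#5). Advance 2.
Byte at offset 14: 0xE9 = 11101001 → 3-byte char (#6). Advance 3.
Byte at offset 17: 0xE0 = 11100000 → 3-byte char (#7). Advance 3.
Byte at offset 20: 0xDF = 11011111 → 2-byte char (#8). Advance 2.
Reached end at offset 22 after 8 code points.

8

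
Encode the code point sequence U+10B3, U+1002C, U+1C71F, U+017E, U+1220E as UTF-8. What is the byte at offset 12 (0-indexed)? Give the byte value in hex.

U+10B3 → 3-byte form E1 82 B3 at offsets 0–2.
U+1002C → 4-byte form F0 90 80 AC at offsets 3–6.
U+1C71F → 4-byte form F0 9C 9C 9F at offsets 7–10.
U+017E → 2-byte form C5 BE at offsets 11–12.
Offset 12 falls in char 4's range; it's byte 2 of C5 BE = 0xBE.

0xBE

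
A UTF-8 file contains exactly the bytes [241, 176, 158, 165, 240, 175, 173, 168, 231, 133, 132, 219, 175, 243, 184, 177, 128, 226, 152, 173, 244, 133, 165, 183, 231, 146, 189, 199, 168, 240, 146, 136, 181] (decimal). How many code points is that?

10

Byte at offset 0: 0xF1 = 11110001 → 4-byte char (#1). Advance 4.
Byte at offset 4: 0xF0 = 11110000 → 4-byte char (#2). Advance 4.
Byte at offset 8: 0xE7 = 11100111 → 3-byte char (#3). Advance 3.
Byte at offset 11: 0xDB = 11011011 → 2-byte char (#4). Advance 2.
Byte at offset 13: 0xF3 = 11110011 → 4-byte char (#5). Advance 4.
Byte at offset 17: 0xE2 = 11100010 → 3-byte char (#6). Advance 3.
Byte at offset 20: 0xF4 = 11110100 → 4-byte char (#7). Advance 4.
Byte at offset 24: 0xE7 = 11100111 → 3-byte char (#8). Advance 3.
Byte at offset 27: 0xC7 = 11000111 → 2-byte char (#9). Advance 2.
Byte at offset 29: 0xF0 = 11110000 → 4-byte char (#10). Advance 4.
Reached end at offset 33 after 10 code points.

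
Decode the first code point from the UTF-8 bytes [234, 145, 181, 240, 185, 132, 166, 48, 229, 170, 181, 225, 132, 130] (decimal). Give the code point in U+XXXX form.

U+A475

Offset 0: leading byte 0xEA = 11101010 → 3-byte char #1 = EA 91 B5.
Leading byte 0xEA = 11101010 matches 1110xxxx → 3-byte sequence.
Byte 1: 0xEA = 11101010, payload 1010 (4 bits).
Byte 2: 0x91 = 10010001 (10xxxxxx ✓), payload 010001.
Byte 3: 0xB5 = 10110101 (10xxxxxx ✓), payload 110101.
Concatenate: 1010010001110101 = 0xA475 (16 bits → U+A475).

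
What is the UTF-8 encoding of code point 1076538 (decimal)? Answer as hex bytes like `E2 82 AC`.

F4 86 B4 BA

U+106D3A = 0x106D3A = 1076538 decimal. In range U+10000–U+10FFFF → 4-byte form: 11110xxx 10xxxxxx 10xxxxxx 10xxxxxx.
Binary (21 bits): 100000110110100111010.
Split 3+6+6+6: 100 | 000110 | 110100 | 111010.
Byte 1: 11110100 = 0xF4.
Byte 2: 10000110 = 0x86.
Byte 3: 10110100 = 0xB4.
Byte 4: 10111010 = 0xBA.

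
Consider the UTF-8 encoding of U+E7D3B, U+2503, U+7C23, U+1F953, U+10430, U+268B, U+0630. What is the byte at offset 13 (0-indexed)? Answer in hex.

0x93

U+E7D3B → 4-byte form F3 A7 B4 BB at offsets 0–3.
U+2503 → 3-byte form E2 94 83 at offsets 4–6.
U+7C23 → 3-byte form E7 B0 A3 at offsets 7–9.
U+1F953 → 4-byte form F0 9F A5 93 at offsets 10–13.
Offset 13 falls in char 4's range; it's byte 4 of F0 9F A5 93 = 0x93.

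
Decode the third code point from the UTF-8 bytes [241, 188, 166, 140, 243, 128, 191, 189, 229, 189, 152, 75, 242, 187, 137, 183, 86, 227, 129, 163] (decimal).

U+5F58

Offset 0: leading byte 0xF1 = 11110001 → 4-byte char #1 = F1 BC A6 8C.
Offset 4: leading byte 0xF3 = 11110011 → 4-byte char #2 = F3 80 BF BD.
Offset 8: leading byte 0xE5 = 11100101 → 3-byte char #3 = E5 BD 98.
Leading byte 0xE5 = 11100101 matches 1110xxxx → 3-byte sequence.
Byte 1: 0xE5 = 11100101, payload 0101 (4 bits).
Byte 2: 0xBD = 10111101 (10xxxxxx ✓), payload 111101.
Byte 3: 0x98 = 10011000 (10xxxxxx ✓), payload 011000.
Concatenate: 0101111101011000 = 0x5F58 (16 bits → U+5F58).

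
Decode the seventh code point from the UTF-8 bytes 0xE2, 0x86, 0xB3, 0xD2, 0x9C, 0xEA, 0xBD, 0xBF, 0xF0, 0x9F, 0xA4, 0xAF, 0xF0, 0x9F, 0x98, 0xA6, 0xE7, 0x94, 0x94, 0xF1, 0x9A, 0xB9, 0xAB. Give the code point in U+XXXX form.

U+5AE6B

Offset 0: leading byte 0xE2 = 11100010 → 3-byte char #1 = E2 86 B3.
Offset 3: leading byte 0xD2 = 11010010 → 2-byte char #2 = D2 9C.
Offset 5: leading byte 0xEA = 11101010 → 3-byte char #3 = EA BD BF.
Offset 8: leading byte 0xF0 = 11110000 → 4-byte char #4 = F0 9F A4 AF.
Offset 12: leading byte 0xF0 = 11110000 → 4-byte char #5 = F0 9F 98 A6.
Offset 16: leading byte 0xE7 = 11100111 → 3-byte char #6 = E7 94 94.
Offset 19: leading byte 0xF1 = 11110001 → 4-byte char #7 = F1 9A B9 AB.
Leading byte 0xF1 = 11110001 matches 11110xxx → 4-byte sequence.
Byte 1: 0xF1 = 11110001, payload 001 (3 bits).
Byte 2: 0x9A = 10011010 (10xxxxxx ✓), payload 011010.
Byte 3: 0xB9 = 10111001 (10xxxxxx ✓), payload 111001.
Byte 4: 0xAB = 10101011 (10xxxxxx ✓), payload 101011.
Concatenate: 001011010111001101011 = 0x5AE6B (21 bits → U+5AE6B).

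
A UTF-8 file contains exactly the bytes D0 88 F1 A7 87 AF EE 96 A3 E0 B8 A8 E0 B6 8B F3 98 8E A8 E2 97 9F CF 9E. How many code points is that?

Byte at offset 0: 0xD0 = 11010000 → 2-byte char (#1). Advance 2.
Byte at offset 2: 0xF1 = 11110001 → 4-byte char (#2). Advance 4.
Byte at offset 6: 0xEE = 11101110 → 3-byte char (#3). Advance 3.
Byte at offset 9: 0xE0 = 11100000 → 3-byte char (#4). Advance 3.
Byte at offset 12: 0xE0 = 11100000 → 3-byte char (#5). Advance 3.
Byte at offset 15: 0xF3 = 11110011 → 4-byte char (#6). Advance 4.
Byte at offset 19: 0xE2 = 11100010 → 3-byte char (#7). Advance 3.
Byte at offset 22: 0xCF = 11001111 → 2-byte char (#8). Advance 2.
Reached end at offset 24 after 8 code points.

8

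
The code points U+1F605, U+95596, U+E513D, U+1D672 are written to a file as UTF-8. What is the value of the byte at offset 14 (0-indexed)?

U+1F605 → 4-byte form F0 9F 98 85 at offsets 0–3.
U+95596 → 4-byte form F2 95 96 96 at offsets 4–7.
U+E513D → 4-byte form F3 A5 84 BD at offsets 8–11.
U+1D672 → 4-byte form F0 9D 99 B2 at offsets 12–15.
Offset 14 falls in char 4's range; it's byte 3 of F0 9D 99 B2 = 0x99.

0x99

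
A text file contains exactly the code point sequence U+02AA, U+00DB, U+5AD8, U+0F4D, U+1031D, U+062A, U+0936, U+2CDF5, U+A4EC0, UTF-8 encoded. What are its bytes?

CA AA C3 9B E5 AB 98 E0 BD 8D F0 90 8C 9D D8 AA E0 A4 B6 F0 AC B7 B5 F2 A4 BB 80

U+02AA: 2-byte form → CA AA.
U+00DB: 2-byte form → C3 9B.
U+5AD8: 3-byte form → E5 AB 98.
U+0F4D: 3-byte form → E0 BD 8D.
U+1031D: 4-byte form → F0 90 8C 9D.
U+062A: 2-byte form → D8 AA.
U+0936: 3-byte form → E0 A4 B6.
U+2CDF5: 4-byte form → F0 AC B7 B5.
U+A4EC0: 4-byte form → F2 A4 BB 80.
Concatenated (27 bytes): CA AA C3 9B E5 AB 98 E0 BD 8D F0 90 8C 9D D8 AA E0 A4 B6 F0 AC B7 B5 F2 A4 BB 80.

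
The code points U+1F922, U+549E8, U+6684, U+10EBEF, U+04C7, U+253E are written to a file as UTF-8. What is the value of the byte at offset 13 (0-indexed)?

0xAF

U+1F922 → 4-byte form F0 9F A4 A2 at offsets 0–3.
U+549E8 → 4-byte form F1 94 A7 A8 at offsets 4–7.
U+6684 → 3-byte form E6 9A 84 at offsets 8–10.
U+10EBEF → 4-byte form F4 8E AF AF at offsets 11–14.
Offset 13 falls in char 4's range; it's byte 3 of F4 8E AF AF = 0xAF.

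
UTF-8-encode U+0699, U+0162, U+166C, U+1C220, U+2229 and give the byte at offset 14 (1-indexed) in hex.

0xA9

1-indexed offset 14 is 0-indexed offset 13.
U+0699 → 2-byte form DA 99 at offsets 0–1.
U+0162 → 2-byte form C5 A2 at offsets 2–3.
U+166C → 3-byte form E1 99 AC at offsets 4–6.
U+1C220 → 4-byte form F0 9C 88 A0 at offsets 7–10.
U+2229 → 3-byte form E2 88 A9 at offsets 11–13.
Offset 13 falls in char 5's range; it's byte 3 of E2 88 A9 = 0xA9.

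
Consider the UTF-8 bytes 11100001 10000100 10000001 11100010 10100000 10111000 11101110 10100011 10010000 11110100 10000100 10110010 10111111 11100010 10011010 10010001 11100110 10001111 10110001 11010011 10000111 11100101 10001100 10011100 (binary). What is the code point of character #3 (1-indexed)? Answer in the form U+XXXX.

U+E8D0

Offset 0: leading byte 0xE1 = 11100001 → 3-byte char #1 = E1 84 81.
Offset 3: leading byte 0xE2 = 11100010 → 3-byte char #2 = E2 A0 B8.
Offset 6: leading byte 0xEE = 11101110 → 3-byte char #3 = EE A3 90.
Leading byte 0xEE = 11101110 matches 1110xxxx → 3-byte sequence.
Byte 1: 0xEE = 11101110, payload 1110 (4 bits).
Byte 2: 0xA3 = 10100011 (10xxxxxx ✓), payload 100011.
Byte 3: 0x90 = 10010000 (10xxxxxx ✓), payload 010000.
Concatenate: 1110100011010000 = 0xE8D0 (16 bits → U+E8D0).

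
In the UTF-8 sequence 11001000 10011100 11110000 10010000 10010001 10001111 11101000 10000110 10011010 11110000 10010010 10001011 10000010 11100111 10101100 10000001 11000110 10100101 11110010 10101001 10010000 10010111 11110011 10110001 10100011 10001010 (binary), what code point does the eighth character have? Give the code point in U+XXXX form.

U+F18CA

Offset 0: leading byte 0xC8 = 11001000 → 2-byte char #1 = C8 9C.
Offset 2: leading byte 0xF0 = 11110000 → 4-byte char #2 = F0 90 91 8F.
Offset 6: leading byte 0xE8 = 11101000 → 3-byte char #3 = E8 86 9A.
Offset 9: leading byte 0xF0 = 11110000 → 4-byte char #4 = F0 92 8B 82.
Offset 13: leading byte 0xE7 = 11100111 → 3-byte char #5 = E7 AC 81.
Offset 16: leading byte 0xC6 = 11000110 → 2-byte char #6 = C6 A5.
Offset 18: leading byte 0xF2 = 11110010 → 4-byte char #7 = F2 A9 90 97.
Offset 22: leading byte 0xF3 = 11110011 → 4-byte char #8 = F3 B1 A3 8A.
Leading byte 0xF3 = 11110011 matches 11110xxx → 4-byte sequence.
Byte 1: 0xF3 = 11110011, payload 011 (3 bits).
Byte 2: 0xB1 = 10110001 (10xxxxxx ✓), payload 110001.
Byte 3: 0xA3 = 10100011 (10xxxxxx ✓), payload 100011.
Byte 4: 0x8A = 10001010 (10xxxxxx ✓), payload 001010.
Concatenate: 011110001100011001010 = 0xF18CA (21 bits → U+F18CA).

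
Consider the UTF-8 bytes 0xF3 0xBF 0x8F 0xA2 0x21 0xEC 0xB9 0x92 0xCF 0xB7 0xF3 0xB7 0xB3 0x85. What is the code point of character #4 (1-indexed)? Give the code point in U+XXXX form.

Offset 0: leading byte 0xF3 = 11110011 → 4-byte char #1 = F3 BF 8F A2.
Offset 4: leading byte 0x21 = 00100001 → 1-byte char #2 = 21.
Offset 5: leading byte 0xEC = 11101100 → 3-byte char #3 = EC B9 92.
Offset 8: leading byte 0xCF = 11001111 → 2-byte char #4 = CF B7.
Leading byte 0xCF = 11001111 matches 110xxxxx → 2-byte sequence.
Byte 1: 0xCF = 11001111, payload 01111 (5 bits).
Byte 2: 0xB7 = 10110111 (10xxxxxx ✓), payload 110111.
Concatenate: 01111110111 = 0x3F7 (11 bits → U+03F7).

U+03F7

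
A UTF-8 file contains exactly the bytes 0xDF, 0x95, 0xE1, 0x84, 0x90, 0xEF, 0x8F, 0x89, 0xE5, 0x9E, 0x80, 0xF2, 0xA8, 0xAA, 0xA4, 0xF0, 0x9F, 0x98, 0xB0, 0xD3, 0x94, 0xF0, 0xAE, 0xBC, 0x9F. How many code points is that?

8

Byte at offset 0: 0xDF = 11011111 → 2-byte char (#1). Advance 2.
Byte at offset 2: 0xE1 = 11100001 → 3-byte char (#2). Advance 3.
Byte at offset 5: 0xEF = 11101111 → 3-byte char (#3). Advance 3.
Byte at offset 8: 0xE5 = 11100101 → 3-byte char (#4). Advance 3.
Byte at offset 11: 0xF2 = 11110010 → 4-byte char (#5). Advance 4.
Byte at offset 15: 0xF0 = 11110000 → 4-byte char (#6). Advance 4.
Byte at offset 19: 0xD3 = 11010011 → 2-byte char (#7). Advance 2.
Byte at offset 21: 0xF0 = 11110000 → 4-byte char (#8). Advance 4.
Reached end at offset 25 after 8 code points.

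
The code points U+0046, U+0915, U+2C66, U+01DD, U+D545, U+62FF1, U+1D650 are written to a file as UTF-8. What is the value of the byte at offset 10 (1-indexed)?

0xED

1-indexed offset 10 is 0-indexed offset 9.
U+0046 → 1-byte form 46 at offsets 0–0.
U+0915 → 3-byte form E0 A4 95 at offsets 1–3.
U+2C66 → 3-byte form E2 B1 A6 at offsets 4–6.
U+01DD → 2-byte form C7 9D at offsets 7–8.
U+D545 → 3-byte form ED 95 85 at offsets 9–11.
Offset 9 falls in char 5's range; it's byte 1 of ED 95 85 = 0xED.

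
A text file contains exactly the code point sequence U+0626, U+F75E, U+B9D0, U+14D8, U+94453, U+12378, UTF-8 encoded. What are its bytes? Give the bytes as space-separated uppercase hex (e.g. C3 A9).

U+0626: 2-byte form → D8 A6.
U+F75E: 3-byte form → EF 9D 9E.
U+B9D0: 3-byte form → EB A7 90.
U+14D8: 3-byte form → E1 93 98.
U+94453: 4-byte form → F2 94 91 93.
U+12378: 4-byte form → F0 92 8D B8.
Concatenated (19 bytes): D8 A6 EF 9D 9E EB A7 90 E1 93 98 F2 94 91 93 F0 92 8D B8.

D8 A6 EF 9D 9E EB A7 90 E1 93 98 F2 94 91 93 F0 92 8D B8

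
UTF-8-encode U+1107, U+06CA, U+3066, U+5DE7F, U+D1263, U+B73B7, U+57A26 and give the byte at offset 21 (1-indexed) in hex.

0xF1

1-indexed offset 21 is 0-indexed offset 20.
U+1107 → 3-byte form E1 84 87 at offsets 0–2.
U+06CA → 2-byte form DB 8A at offsets 3–4.
U+3066 → 3-byte form E3 81 A6 at offsets 5–7.
U+5DE7F → 4-byte form F1 9D B9 BF at offsets 8–11.
U+D1263 → 4-byte form F3 91 89 A3 at offsets 12–15.
U+B73B7 → 4-byte form F2 B7 8E B7 at offsets 16–19.
U+57A26 → 4-byte form F1 97 A8 A6 at offsets 20–23.
Offset 20 falls in char 7's range; it's byte 1 of F1 97 A8 A6 = 0xF1.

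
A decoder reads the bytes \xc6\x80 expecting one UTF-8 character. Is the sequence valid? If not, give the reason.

Leading byte 0xC6 = 11000110 → 2-byte form.
Continuation bytes 0x80=10000000 all match 10xxxxxx.
Decoded value 0x180 is ≥ 0x80 (shortest form) and not a surrogate.

valid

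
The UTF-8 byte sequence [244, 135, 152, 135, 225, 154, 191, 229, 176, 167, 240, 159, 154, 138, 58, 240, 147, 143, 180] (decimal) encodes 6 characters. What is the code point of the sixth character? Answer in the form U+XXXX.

U+133F4

Offset 0: leading byte 0xF4 = 11110100 → 4-byte char #1 = F4 87 98 87.
Offset 4: leading byte 0xE1 = 11100001 → 3-byte char #2 = E1 9A BF.
Offset 7: leading byte 0xE5 = 11100101 → 3-byte char #3 = E5 B0 A7.
Offset 10: leading byte 0xF0 = 11110000 → 4-byte char #4 = F0 9F 9A 8A.
Offset 14: leading byte 0x3A = 00111010 → 1-byte char #5 = 3A.
Offset 15: leading byte 0xF0 = 11110000 → 4-byte char #6 = F0 93 8F B4.
Leading byte 0xF0 = 11110000 matches 11110xxx → 4-byte sequence.
Byte 1: 0xF0 = 11110000, payload 000 (3 bits).
Byte 2: 0x93 = 10010011 (10xxxxxx ✓), payload 010011.
Byte 3: 0x8F = 10001111 (10xxxxxx ✓), payload 001111.
Byte 4: 0xB4 = 10110100 (10xxxxxx ✓), payload 110100.
Concatenate: 000010011001111110100 = 0x133F4 (21 bits → U+133F4).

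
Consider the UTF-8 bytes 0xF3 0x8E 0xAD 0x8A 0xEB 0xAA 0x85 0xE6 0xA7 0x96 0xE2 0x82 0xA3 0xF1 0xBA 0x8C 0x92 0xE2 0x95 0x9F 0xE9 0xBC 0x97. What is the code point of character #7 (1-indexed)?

U+9F17

Offset 0: leading byte 0xF3 = 11110011 → 4-byte char #1 = F3 8E AD 8A.
Offset 4: leading byte 0xEB = 11101011 → 3-byte char #2 = EB AA 85.
Offset 7: leading byte 0xE6 = 11100110 → 3-byte char #3 = E6 A7 96.
Offset 10: leading byte 0xE2 = 11100010 → 3-byte char #4 = E2 82 A3.
Offset 13: leading byte 0xF1 = 11110001 → 4-byte char #5 = F1 BA 8C 92.
Offset 17: leading byte 0xE2 = 11100010 → 3-byte char #6 = E2 95 9F.
Offset 20: leading byte 0xE9 = 11101001 → 3-byte char #7 = E9 BC 97.
Leading byte 0xE9 = 11101001 matches 1110xxxx → 3-byte sequence.
Byte 1: 0xE9 = 11101001, payload 1001 (4 bits).
Byte 2: 0xBC = 10111100 (10xxxxxx ✓), payload 111100.
Byte 3: 0x97 = 10010111 (10xxxxxx ✓), payload 010111.
Concatenate: 1001111100010111 = 0x9F17 (16 bits → U+9F17).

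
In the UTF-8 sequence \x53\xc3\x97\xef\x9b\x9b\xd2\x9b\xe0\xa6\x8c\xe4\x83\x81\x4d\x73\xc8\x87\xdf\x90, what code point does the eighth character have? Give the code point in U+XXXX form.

Offset 0: leading byte 0x53 = 01010011 → 1-byte char #1 = 53.
Offset 1: leading byte 0xC3 = 11000011 → 2-byte char #2 = C3 97.
Offset 3: leading byte 0xEF = 11101111 → 3-byte char #3 = EF 9B 9B.
Offset 6: leading byte 0xD2 = 11010010 → 2-byte char #4 = D2 9B.
Offset 8: leading byte 0xE0 = 11100000 → 3-byte char #5 = E0 A6 8C.
Offset 11: leading byte 0xE4 = 11100100 → 3-byte char #6 = E4 83 81.
Offset 14: leading byte 0x4D = 01001101 → 1-byte char #7 = 4D.
Offset 15: leading byte 0x73 = 01110011 → 1-byte char #8 = 73.
Leading byte 0x73 = 01110011 matches 0xxxxxxx → 1-byte sequence.
Byte 1: 0x73 = 01110011, payload 1110011 (7 bits).
Concatenate: 1110011 = 0x73 (7 bits → U+0073).

U+0073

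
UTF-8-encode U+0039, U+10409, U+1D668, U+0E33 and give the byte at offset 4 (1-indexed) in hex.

0x90

1-indexed offset 4 is 0-indexed offset 3.
U+0039 → 1-byte form 39 at offsets 0–0.
U+10409 → 4-byte form F0 90 90 89 at offsets 1–4.
Offset 3 falls in char 2's range; it's byte 3 of F0 90 90 89 = 0x90.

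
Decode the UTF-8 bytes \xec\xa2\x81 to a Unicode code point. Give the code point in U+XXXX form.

U+C881

Leading byte 0xEC = 11101100 matches 1110xxxx → 3-byte sequence.
Byte 1: 0xEC = 11101100, payload 1100 (4 bits).
Byte 2: 0xA2 = 10100010 (10xxxxxx ✓), payload 100010.
Byte 3: 0x81 = 10000001 (10xxxxxx ✓), payload 000001.
Concatenate: 1100100010000001 = 0xC881 (16 bits → U+C881).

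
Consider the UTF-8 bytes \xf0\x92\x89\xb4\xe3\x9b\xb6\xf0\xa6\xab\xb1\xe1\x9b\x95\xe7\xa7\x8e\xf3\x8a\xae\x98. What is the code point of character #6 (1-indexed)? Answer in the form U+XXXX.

Offset 0: leading byte 0xF0 = 11110000 → 4-byte char #1 = F0 92 89 B4.
Offset 4: leading byte 0xE3 = 11100011 → 3-byte char #2 = E3 9B B6.
Offset 7: leading byte 0xF0 = 11110000 → 4-byte char #3 = F0 A6 AB B1.
Offset 11: leading byte 0xE1 = 11100001 → 3-byte char #4 = E1 9B 95.
Offset 14: leading byte 0xE7 = 11100111 → 3-byte char #5 = E7 A7 8E.
Offset 17: leading byte 0xF3 = 11110011 → 4-byte char #6 = F3 8A AE 98.
Leading byte 0xF3 = 11110011 matches 11110xxx → 4-byte sequence.
Byte 1: 0xF3 = 11110011, payload 011 (3 bits).
Byte 2: 0x8A = 10001010 (10xxxxxx ✓), payload 001010.
Byte 3: 0xAE = 10101110 (10xxxxxx ✓), payload 101110.
Byte 4: 0x98 = 10011000 (10xxxxxx ✓), payload 011000.
Concatenate: 011001010101110011000 = 0xCAB98 (21 bits → U+CAB98).

U+CAB98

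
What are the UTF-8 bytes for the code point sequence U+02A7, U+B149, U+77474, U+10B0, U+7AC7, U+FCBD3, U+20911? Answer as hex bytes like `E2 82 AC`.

CA A7 EB 85 89 F1 B7 91 B4 E1 82 B0 E7 AB 87 F3 BC AF 93 F0 A0 A4 91

U+02A7: 2-byte form → CA A7.
U+B149: 3-byte form → EB 85 89.
U+77474: 4-byte form → F1 B7 91 B4.
U+10B0: 3-byte form → E1 82 B0.
U+7AC7: 3-byte form → E7 AB 87.
U+FCBD3: 4-byte form → F3 BC AF 93.
U+20911: 4-byte form → F0 A0 A4 91.
Concatenated (23 bytes): CA A7 EB 85 89 F1 B7 91 B4 E1 82 B0 E7 AB 87 F3 BC AF 93 F0 A0 A4 91.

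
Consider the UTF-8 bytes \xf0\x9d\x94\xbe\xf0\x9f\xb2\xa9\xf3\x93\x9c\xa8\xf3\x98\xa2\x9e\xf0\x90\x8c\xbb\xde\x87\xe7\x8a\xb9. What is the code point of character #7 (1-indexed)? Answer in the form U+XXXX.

Offset 0: leading byte 0xF0 = 11110000 → 4-byte char #1 = F0 9D 94 BE.
Offset 4: leading byte 0xF0 = 11110000 → 4-byte char #2 = F0 9F B2 A9.
Offset 8: leading byte 0xF3 = 11110011 → 4-byte char #3 = F3 93 9C A8.
Offset 12: leading byte 0xF3 = 11110011 → 4-byte char #4 = F3 98 A2 9E.
Offset 16: leading byte 0xF0 = 11110000 → 4-byte char #5 = F0 90 8C BB.
Offset 20: leading byte 0xDE = 11011110 → 2-byte char #6 = DE 87.
Offset 22: leading byte 0xE7 = 11100111 → 3-byte char #7 = E7 8A B9.
Leading byte 0xE7 = 11100111 matches 1110xxxx → 3-byte sequence.
Byte 1: 0xE7 = 11100111, payload 0111 (4 bits).
Byte 2: 0x8A = 10001010 (10xxxxxx ✓), payload 001010.
Byte 3: 0xB9 = 10111001 (10xxxxxx ✓), payload 111001.
Concatenate: 0111001010111001 = 0x72B9 (16 bits → U+72B9).

U+72B9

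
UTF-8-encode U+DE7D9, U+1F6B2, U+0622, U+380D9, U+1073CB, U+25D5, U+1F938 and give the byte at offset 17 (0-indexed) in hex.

U+DE7D9 → 4-byte form F3 9E 9F 99 at offsets 0–3.
U+1F6B2 → 4-byte form F0 9F 9A B2 at offsets 4–7.
U+0622 → 2-byte form D8 A2 at offsets 8–9.
U+380D9 → 4-byte form F0 B8 83 99 at offsets 10–13.
U+1073CB → 4-byte form F4 87 8F 8B at offsets 14–17.
Offset 17 falls in char 5's range; it's byte 4 of F4 87 8F 8B = 0x8B.

0x8B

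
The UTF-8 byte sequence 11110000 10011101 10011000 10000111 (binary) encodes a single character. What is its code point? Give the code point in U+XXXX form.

U+1D607

Leading byte 0xF0 = 11110000 matches 11110xxx → 4-byte sequence.
Byte 1: 0xF0 = 11110000, payload 000 (3 bits).
Byte 2: 0x9D = 10011101 (10xxxxxx ✓), payload 011101.
Byte 3: 0x98 = 10011000 (10xxxxxx ✓), payload 011000.
Byte 4: 0x87 = 10000111 (10xxxxxx ✓), payload 000111.
Concatenate: 000011101011000000111 = 0x1D607 (21 bits → U+1D607).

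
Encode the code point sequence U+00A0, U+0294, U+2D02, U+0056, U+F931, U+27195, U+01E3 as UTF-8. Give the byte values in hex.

U+00A0: 2-byte form → C2 A0.
U+0294: 2-byte form → CA 94.
U+2D02: 3-byte form → E2 B4 82.
U+0056: 1-byte form → 56.
U+F931: 3-byte form → EF A4 B1.
U+27195: 4-byte form → F0 A7 86 95.
U+01E3: 2-byte form → C7 A3.
Concatenated (17 bytes): C2 A0 CA 94 E2 B4 82 56 EF A4 B1 F0 A7 86 95 C7 A3.

C2 A0 CA 94 E2 B4 82 56 EF A4 B1 F0 A7 86 95 C7 A3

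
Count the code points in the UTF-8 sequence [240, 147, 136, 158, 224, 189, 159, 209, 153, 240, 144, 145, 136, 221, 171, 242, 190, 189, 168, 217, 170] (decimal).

7

Byte at offset 0: 0xF0 = 11110000 → 4-byte char (#1). Advance 4.
Byte at offset 4: 0xE0 = 11100000 → 3-byte char (#2). Advance 3.
Byte at offset 7: 0xD1 = 11010001 → 2-byte char (#3). Advance 2.
Byte at offset 9: 0xF0 = 11110000 → 4-byte char (#4). Advance 4.
Byte at offset 13: 0xDD = 11011101 → 2-byte char (#5). Advance 2.
Byte at offset 15: 0xF2 = 11110010 → 4-byte char (#6). Advance 4.
Byte at offset 19: 0xD9 = 11011001 → 2-byte char (#7). Advance 2.
Reached end at offset 21 after 7 code points.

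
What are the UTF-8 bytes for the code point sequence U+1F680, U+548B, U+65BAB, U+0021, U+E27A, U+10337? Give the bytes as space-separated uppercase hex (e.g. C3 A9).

U+1F680: 4-byte form → F0 9F 9A 80.
U+548B: 3-byte form → E5 92 8B.
U+65BAB: 4-byte form → F1 A5 AE AB.
U+0021: 1-byte form → 21.
U+E27A: 3-byte form → EE 89 BA.
U+10337: 4-byte form → F0 90 8C B7.
Concatenated (19 bytes): F0 9F 9A 80 E5 92 8B F1 A5 AE AB 21 EE 89 BA F0 90 8C B7.

F0 9F 9A 80 E5 92 8B F1 A5 AE AB 21 EE 89 BA F0 90 8C B7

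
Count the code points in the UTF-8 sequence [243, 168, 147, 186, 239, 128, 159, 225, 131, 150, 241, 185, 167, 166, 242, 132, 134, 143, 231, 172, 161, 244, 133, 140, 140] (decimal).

7

Byte at offset 0: 0xF3 = 11110011 → 4-byte char (#1). Advance 4.
Byte at offset 4: 0xEF = 11101111 → 3-byte char (#2). Advance 3.
Byte at offset 7: 0xE1 = 11100001 → 3-byte char (#3). Advance 3.
Byte at offset 10: 0xF1 = 11110001 → 4-byte char (#4). Advance 4.
Byte at offset 14: 0xF2 = 11110010 → 4-byte char (#5). Advance 4.
Byte at offset 18: 0xE7 = 11100111 → 3-byte char (#6). Advance 3.
Byte at offset 21: 0xF4 = 11110100 → 4-byte char (#7). Advance 4.
Reached end at offset 25 after 7 code points.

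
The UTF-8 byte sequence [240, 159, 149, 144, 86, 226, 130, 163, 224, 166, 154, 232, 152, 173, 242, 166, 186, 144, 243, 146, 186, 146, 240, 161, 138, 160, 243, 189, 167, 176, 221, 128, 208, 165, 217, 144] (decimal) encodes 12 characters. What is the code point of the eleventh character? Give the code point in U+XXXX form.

Offset 0: leading byte 0xF0 = 11110000 → 4-byte char #1 = F0 9F 95 90.
Offset 4: leading byte 0x56 = 01010110 → 1-byte char #2 = 56.
Offset 5: leading byte 0xE2 = 11100010 → 3-byte char #3 = E2 82 A3.
Offset 8: leading byte 0xE0 = 11100000 → 3-byte char #4 = E0 A6 9A.
Offset 11: leading byte 0xE8 = 11101000 → 3-byte char #5 = E8 98 AD.
Offset 14: leading byte 0xF2 = 11110010 → 4-byte char #6 = F2 A6 BA 90.
Offset 18: leading byte 0xF3 = 11110011 → 4-byte char #7 = F3 92 BA 92.
Offset 22: leading byte 0xF0 = 11110000 → 4-byte char #8 = F0 A1 8A A0.
Offset 26: leading byte 0xF3 = 11110011 → 4-byte char #9 = F3 BD A7 B0.
Offset 30: leading byte 0xDD = 11011101 → 2-byte char #10 = DD 80.
Offset 32: leading byte 0xD0 = 11010000 → 2-byte char #11 = D0 A5.
Leading byte 0xD0 = 11010000 matches 110xxxxx → 2-byte sequence.
Byte 1: 0xD0 = 11010000, payload 10000 (5 bits).
Byte 2: 0xA5 = 10100101 (10xxxxxx ✓), payload 100101.
Concatenate: 10000100101 = 0x425 (11 bits → U+0425).

U+0425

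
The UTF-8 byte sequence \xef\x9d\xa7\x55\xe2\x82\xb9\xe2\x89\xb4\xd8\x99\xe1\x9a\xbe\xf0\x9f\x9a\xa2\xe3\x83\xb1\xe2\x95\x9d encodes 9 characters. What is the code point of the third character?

Offset 0: leading byte 0xEF = 11101111 → 3-byte char #1 = EF 9D A7.
Offset 3: leading byte 0x55 = 01010101 → 1-byte char #2 = 55.
Offset 4: leading byte 0xE2 = 11100010 → 3-byte char #3 = E2 82 B9.
Leading byte 0xE2 = 11100010 matches 1110xxxx → 3-byte sequence.
Byte 1: 0xE2 = 11100010, payload 0010 (4 bits).
Byte 2: 0x82 = 10000010 (10xxxxxx ✓), payload 000010.
Byte 3: 0xB9 = 10111001 (10xxxxxx ✓), payload 111001.
Concatenate: 0010000010111001 = 0x20B9 (16 bits → U+20B9).

U+20B9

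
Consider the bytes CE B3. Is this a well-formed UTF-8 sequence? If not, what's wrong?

Leading byte 0xCE = 11001110 → 2-byte form.
Continuation bytes 0xB3=10110011 all match 10xxxxxx.
Decoded value 0x3B3 is ≥ 0x80 (shortest form) and not a surrogate.

valid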